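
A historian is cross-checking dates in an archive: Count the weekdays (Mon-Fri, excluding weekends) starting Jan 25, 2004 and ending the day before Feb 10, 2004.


Start: 2004-01-25 (Sunday)
End (exclusive): 2004-02-10 (Tuesday)
Total calendar days: 16
Full weeks: 16 // 7 = 2 -> 10 weekdays
Remaining 2 days starting on Sunday:
  Sun(-), Mon(w) -> 1 weekdays
Total business days: 10 + 1 = 11

11


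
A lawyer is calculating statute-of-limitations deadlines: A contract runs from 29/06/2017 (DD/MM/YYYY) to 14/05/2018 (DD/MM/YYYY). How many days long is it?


Start date: 2017-06-29
End date: 2018-05-14
Jun 2017: +2 days
Jul 2017: +31 days
Aug 2017: +31 days
... (9 more months)
Total: 319 days

319


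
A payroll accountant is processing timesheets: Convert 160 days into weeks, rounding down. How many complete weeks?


Total days: 160
Days per week: 7
Division: 160 / 7 = 22 remainder 6
Complete weeks: 22
Remaining days: 6

22


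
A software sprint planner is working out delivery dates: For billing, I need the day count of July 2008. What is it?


Month: July
Year: 2008
July is a 31-day month
Total: 31 days

31


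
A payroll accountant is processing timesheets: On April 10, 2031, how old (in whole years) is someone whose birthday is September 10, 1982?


Birth: 1982-09-10
Reference: 2031-04-10
Year difference: 2031 - 1982 = 49
Has birthday (09-10) occurred by 04-10? No
Birthday not yet reached this year -> subtract 1
Age in full years: 48

48


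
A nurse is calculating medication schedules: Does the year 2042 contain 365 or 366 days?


Year: 2042
Check leap year rules:
Divisible by 4? No
2042 is not a leap year
Days: 365

365


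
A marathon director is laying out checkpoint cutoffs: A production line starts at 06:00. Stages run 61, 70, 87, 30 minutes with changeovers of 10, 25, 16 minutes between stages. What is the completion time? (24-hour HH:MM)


Start: 06:00 = 360 min from midnight
  after task 1 (61 min): 07:01
  after break (10 min): 07:11
  after task 2 (70 min): 08:21
  after break (25 min): 08:46
  after task 3 (87 min): 10:13
  after break (16 min): 10:29
  after task 4 (30 min): 10:59
Total elapsed: 299 minutes
End time: 10:59

10:59


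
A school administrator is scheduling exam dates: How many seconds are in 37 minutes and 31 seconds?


Minutes: 37
Extra seconds: 31
Seconds per minute: 60
Minutes to seconds: 37 x 60 = 2220
Total: 2220 + 31 = 2251

2251


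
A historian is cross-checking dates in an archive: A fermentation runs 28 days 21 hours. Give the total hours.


Days: 28
Extra hours: 21
Hours per day: 24
Days to hours: 28 x 24 = 672
Total: 672 + 21 = 693

693


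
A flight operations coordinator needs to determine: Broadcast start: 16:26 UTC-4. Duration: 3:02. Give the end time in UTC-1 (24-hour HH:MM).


Start: 16:26 in UTC-4
Step 1 - add duration:
  minutes: 26 + 2 = 28
  hours: 16 + 3 + 0 = 19
  end in UTC-4: 19:28
Step 2 - convert UTC-4 -> UTC-1:
  offset difference: -1 - (-4) = 3 hours
  19 + (3) = 22 -> mod 24 = 22
Result: 22:28 in UTC-1

22:28


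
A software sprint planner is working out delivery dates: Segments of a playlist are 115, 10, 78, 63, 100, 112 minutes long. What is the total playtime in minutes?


Durations: 115, 10, 78, 63, 100, 112
Running sum: 115
+ 10 = 125
+ 78 = 203
+ 63 = 266
+ 100 = 366
+ 112 = 478
Total duration: 478 minutes
That is 7 hours and 58 minutes

478


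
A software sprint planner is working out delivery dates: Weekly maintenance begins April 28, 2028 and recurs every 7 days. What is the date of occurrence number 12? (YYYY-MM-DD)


First occurrence: 2028-04-28 (occurrence 1)
Each occurrence is 7 days after the previous.
Occurrence 12 is 11 weeks after the first.
11 weeks = 77 days
2028-04-28 + 77 days = 2028-07-14

2028-07-14


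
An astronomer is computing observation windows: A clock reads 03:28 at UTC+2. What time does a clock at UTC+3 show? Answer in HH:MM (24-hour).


Local time: 03:28 at UTC+2 (offset 2h)
Target zone: UTC+3 (offset 3h)
Difference: 3 - (2) = 1 hours
Calculation: 3 + (1) = 4
Result: 04:28

04:28


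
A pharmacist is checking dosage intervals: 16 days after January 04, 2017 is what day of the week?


Start: 2017-01-04 (Wednesday)
Step 1 - find target date: add 16 days
  2017-01-04 + 16 days = 2017-01-20
Step 2 - day of week:
  16 mod 7 = 2
  Wednesday + 2 days -> Friday
Result: Friday (2017-01-20)

Friday


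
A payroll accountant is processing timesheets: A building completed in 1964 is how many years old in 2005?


Birth year: 1964
Current year: 2005
Age = current year - birth year
Age = 2005 - 1964 = 41

41


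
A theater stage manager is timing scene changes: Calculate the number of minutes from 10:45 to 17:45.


Start time: 10:45 = 645 minutes from midnight
End time: 17:45 = 1065 minutes from midnight
Difference: 1065 - 645 = 420 minutes
That is 7 hours and 0 minutes

420


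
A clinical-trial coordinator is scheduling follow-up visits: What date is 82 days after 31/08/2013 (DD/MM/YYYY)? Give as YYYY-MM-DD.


Start: 2013-08-31
Adding 82 days
Days remaining in August: 0
After August: 82 days still to add
September 2013: 30 days, 52 remaining
October 2013: 31 days, 21 remaining
November 2013 has 30 days, need 21
Result: 2013-11-21

2013-11-21


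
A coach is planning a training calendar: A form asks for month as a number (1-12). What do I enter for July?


Calendar month order:
6. June
7. July <--
8. August
July is month number 7

7


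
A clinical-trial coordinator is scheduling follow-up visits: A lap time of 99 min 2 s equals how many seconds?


Minutes: 99
Seconds: 2
Convert minutes to seconds: 99 x 60 = 5940
Add remaining seconds: 5940 + 2 = 5942

5942


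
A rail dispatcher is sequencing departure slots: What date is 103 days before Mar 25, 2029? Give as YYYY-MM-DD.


Start: 2029-03-25
Subtracting 103 days
Days already passed in March: 25
After going back through March: 78 more days to subtract
February 2029: 28 days, 50 remaining
January 2029: 31 days, 19 remaining
December 2028 has 31 days, need 19
Result: 2028-12-12

2028-12-12


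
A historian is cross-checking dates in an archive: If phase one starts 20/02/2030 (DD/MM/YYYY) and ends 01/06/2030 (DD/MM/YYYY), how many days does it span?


Start date: 2030-02-20
End date: 2030-06-01
Feb 2030: +9 days
Mar 2030: +31 days
Apr 2030: +30 days
May 2030: +31 days
Total: 101 days

101


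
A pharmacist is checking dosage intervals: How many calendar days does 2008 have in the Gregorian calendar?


Year: 2008
Check leap year rules:
Divisible by 4? Yes
Divisible by 100? No
2008 is a leap year
Days: 366

366


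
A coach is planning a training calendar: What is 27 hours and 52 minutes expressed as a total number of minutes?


Hours: 27
Minutes: 52
Convert hours to minutes: 27 x 60 = 1620
Add remaining minutes: 1620 + 52 = 1672

1672


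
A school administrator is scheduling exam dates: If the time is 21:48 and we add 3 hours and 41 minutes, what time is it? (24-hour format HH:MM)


Start time: 21:48
Adding: 3 hours 41 minutes
Minutes: 48 + 41 = 89
Minute overflow: 89 >= 60, so carry 1 hour, minutes = 29
Hours: 21 + 3 + 1 = 25
Hour wraparound: 25 mod 24 = 1
Result: 01:29

01:29


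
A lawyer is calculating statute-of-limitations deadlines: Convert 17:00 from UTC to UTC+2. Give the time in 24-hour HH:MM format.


Local time: 17:00 at UTC (offset 0h)
Target zone: UTC+2 (offset 2h)
Difference: 2 - (0) = 2 hours
Calculation: 17 + (2) = 19
Result: 19:00

19:00


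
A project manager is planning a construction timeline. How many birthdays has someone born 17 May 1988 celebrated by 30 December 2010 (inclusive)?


Birth: 1988-05-17
Reference: 2010-12-30
Year difference: 2010 - 1988 = 22
Has birthday (05-17) occurred by 12-30? Yes
Age in full years: 22

22


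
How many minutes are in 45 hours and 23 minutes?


Hours: 45
Extra minutes: 23
Minutes per hour: 60
Hours to minutes: 45 x 60 = 2700
Total: 2700 + 23 = 2723

2723


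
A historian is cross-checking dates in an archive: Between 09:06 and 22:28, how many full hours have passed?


Start: 09:06
End: 22:28
Hour difference: 22 - 9 = 13 hours
Minute difference: 28 - 6 = 22 minutes
Total minutes: 802
Complete hours: 802 / 60 = 13 (remainder 22)

13


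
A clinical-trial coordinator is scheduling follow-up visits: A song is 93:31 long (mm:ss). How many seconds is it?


Minutes: 93
Extra seconds: 31
Seconds per minute: 60
Minutes to seconds: 93 x 60 = 5580
Total: 5580 + 31 = 5611

5611


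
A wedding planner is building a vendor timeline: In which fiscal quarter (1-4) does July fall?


Month: July (month 7)
Q1: January-March (months 1-3)
Q2: April-June (months 4-6)
Q3: July-September (months 7-9)
Q4: October-December (months 10-12)
Month 7 falls in Q3

3


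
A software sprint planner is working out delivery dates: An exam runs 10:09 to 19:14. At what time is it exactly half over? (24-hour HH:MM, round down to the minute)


Start time: 10:09 = 609 minutes from midnight
End time: 19:14 = 1154 minutes from midnight
Sum: 609 + 1154 = 1763
Midpoint: 1763 / 2 = 881 minutes
Convert: 881 / 60 = 14 hours, 41 minutes
Result: 14:41

14:41


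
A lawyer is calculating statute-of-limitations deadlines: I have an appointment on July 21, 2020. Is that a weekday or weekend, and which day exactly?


Date: 2020-07-21
January 1, 2020 is a Wednesday
Day of year: 203
Offset from Jan 1: 202 days
202 mod 7 = 6
Result: Tuesday

Tuesday


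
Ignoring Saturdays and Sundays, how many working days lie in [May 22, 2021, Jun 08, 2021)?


Start: 2021-05-22 (Saturday)
End (exclusive): 2021-06-08 (Tuesday)
Total calendar days: 17
Full weeks: 17 // 7 = 2 -> 10 weekdays
Remaining 3 days starting on Saturday:
  Sat(-), Sun(-), Mon(w) -> 1 weekdays
Total business days: 10 + 1 = 11

11


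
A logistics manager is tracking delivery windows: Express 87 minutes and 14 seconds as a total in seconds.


Minutes: 87
Seconds: 14
Convert minutes to seconds: 87 x 60 = 5220
Add remaining seconds: 5220 + 14 = 5234

5234


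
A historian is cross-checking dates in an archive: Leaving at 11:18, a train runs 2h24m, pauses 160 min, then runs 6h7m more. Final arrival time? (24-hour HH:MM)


Depart: 11:18
Leg 1: +144 min -> 13:42
Layover: +160 min -> 16:22
Leg 2: +367 min -> 22:29
Total travel: 671 minutes = 11h 11m
Arrival: 22:29

22:29


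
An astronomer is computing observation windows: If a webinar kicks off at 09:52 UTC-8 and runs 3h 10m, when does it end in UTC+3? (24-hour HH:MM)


Start: 09:52 in UTC-8
Step 1 - add duration:
  minutes: 52 + 10 = 62 (carry 1h)
  hours: 9 + 3 + 1 = 13
  end in UTC-8: 13:02
Step 2 - convert UTC-8 -> UTC+3:
  offset difference: 3 - (-8) = 11 hours
  13 + (11) = 24 -> mod 24 = 0
Result: 00:02 in UTC+3

00:02


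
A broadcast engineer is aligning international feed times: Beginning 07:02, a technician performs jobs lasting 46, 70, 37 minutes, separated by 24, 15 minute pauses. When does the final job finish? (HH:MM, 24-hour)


Start: 07:02 = 422 min from midnight
  after task 1 (46 min): 07:48
  after break (24 min): 08:12
  after task 2 (70 min): 09:22
  after break (15 min): 09:37
  after task 3 (37 min): 10:14
Total elapsed: 192 minutes
End time: 10:14

10:14


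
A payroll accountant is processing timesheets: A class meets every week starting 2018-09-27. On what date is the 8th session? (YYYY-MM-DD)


First occurrence: 2018-09-27 (occurrence 1)
Each occurrence is 7 days after the previous.
Occurrence 8 is 7 weeks after the first.
7 weeks = 49 days
2018-09-27 + 49 days = 2018-11-15

2018-11-15


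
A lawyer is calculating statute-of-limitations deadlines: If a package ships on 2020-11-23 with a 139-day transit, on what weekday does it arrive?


Start: 2020-11-23 (Monday)
Step 1 - find target date: add 139 days
  2020-11-23 + 139 days = 2021-04-11
Step 2 - day of week:
  139 mod 7 = 6
  Monday + 6 days -> Sunday
Result: Sunday (2021-04-11)

Sunday


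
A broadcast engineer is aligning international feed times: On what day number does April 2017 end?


Month: April
Year: 2017
April is a 30-day month
Total: 30 days

30


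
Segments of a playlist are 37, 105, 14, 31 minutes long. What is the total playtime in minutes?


Durations: 37, 105, 14, 31
Running sum: 37
+ 105 = 142
+ 14 = 156
+ 31 = 187
Total duration: 187 minutes
That is 3 hours and 7 minutes

187


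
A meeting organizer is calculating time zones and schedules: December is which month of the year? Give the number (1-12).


Calendar month order:
11. November
12. December <--
December is month number 12

12


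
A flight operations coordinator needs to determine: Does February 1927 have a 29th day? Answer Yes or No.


Year: 1927
Divisible by 4? 1927 / 4 = 481.75 -> No
Not divisible by 4, so NOT a leap year

No


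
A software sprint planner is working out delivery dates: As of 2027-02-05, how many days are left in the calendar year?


Start: February 05, 2027
End: December 31, 2027
Days left in February: 23
March: 31
April: 30
May: 31
June: 30
... plus remaining months
Sum of remaining months: 306
Total: 23 + 306 = 329

329


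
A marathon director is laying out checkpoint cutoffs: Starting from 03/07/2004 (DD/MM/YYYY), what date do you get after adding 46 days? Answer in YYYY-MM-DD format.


Start: 2004-07-03
Adding 46 days
Days remaining in July: 28
After July: 18 days still to add
August 2004 has 31 days, need 18
Result: 2004-08-18

2004-08-18


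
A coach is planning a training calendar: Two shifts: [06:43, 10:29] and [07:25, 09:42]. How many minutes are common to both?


Interval A: [403, 629] minutes from midnight
Interval B: [445, 582] minutes from midnight
Overlap start = max(403, 445) = 445
Overlap end = min(629, 582) = 582
Overlap = 582 - 445 = 137 minutes

137


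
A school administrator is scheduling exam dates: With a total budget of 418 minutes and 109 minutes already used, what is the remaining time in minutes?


Total budget: 418 minutes
Time used: 109 minutes
Remaining: 418 - 109 = 309 minutes
Percent used: 26.1%
Percent remaining: 73.9%

309


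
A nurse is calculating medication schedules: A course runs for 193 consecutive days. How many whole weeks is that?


Total days: 193
Days per week: 7
Division: 193 / 7 = 27 remainder 4
Complete weeks: 27
Remaining days: 4

27


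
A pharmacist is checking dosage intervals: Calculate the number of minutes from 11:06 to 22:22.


Start time: 11:06 = 666 minutes from midnight
End time: 22:22 = 1342 minutes from midnight
Difference: 1342 - 666 = 676 minutes
That is 11 hours and 16 minutes

676


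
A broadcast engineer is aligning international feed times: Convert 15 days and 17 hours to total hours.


Days: 15
Extra hours: 17
Hours per day: 24
Days to hours: 15 x 24 = 360
Total: 360 + 17 = 377

377


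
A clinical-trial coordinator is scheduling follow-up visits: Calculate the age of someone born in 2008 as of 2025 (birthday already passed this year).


Birth year: 2008
Current year: 2025
Age = current year - birth year
Age = 2025 - 2008 = 17

17


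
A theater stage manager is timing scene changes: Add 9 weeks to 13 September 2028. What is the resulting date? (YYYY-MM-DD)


Start: 2028-09-13
Weeks to add: 9
Convert to days: 9 x 7 = 63 days
Add 63 days to 2028-09-13
Result: 2028-11-15

2028-11-15


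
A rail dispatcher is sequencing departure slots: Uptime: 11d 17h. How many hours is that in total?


Days: 11
Extra hours: 17
Hours per day: 24
Days to hours: 11 x 24 = 264
Total: 264 + 17 = 281

281


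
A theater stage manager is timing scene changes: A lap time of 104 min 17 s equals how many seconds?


Minutes: 104
Seconds: 17
Convert minutes to seconds: 104 x 60 = 6240
Add remaining seconds: 6240 + 17 = 6257

6257


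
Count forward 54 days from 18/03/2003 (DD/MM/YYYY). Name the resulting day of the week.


Start: 2003-03-18 (Tuesday)
Step 1 - find target date: add 54 days
  2003-03-18 + 54 days = 2003-05-11
Step 2 - day of week:
  54 mod 7 = 5
  Tuesday + 5 days -> Sunday
Result: Sunday (2003-05-11)

Sunday


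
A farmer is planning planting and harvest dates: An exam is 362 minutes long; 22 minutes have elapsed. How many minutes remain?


Total budget: 362 minutes
Time used: 22 minutes
Remaining: 362 - 22 = 340 minutes
Percent used: 6.1%
Percent remaining: 93.9%

340


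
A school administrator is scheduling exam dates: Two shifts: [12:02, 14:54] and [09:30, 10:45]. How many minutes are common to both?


Interval A: [722, 894] minutes from midnight
Interval B: [570, 645] minutes from midnight
Overlap start = max(722, 570) = 722
Overlap end = min(894, 645) = 645
End <= start, so the intervals do not overlap: 0 minutes

0


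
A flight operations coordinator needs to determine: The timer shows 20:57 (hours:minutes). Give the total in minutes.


Hours: 20
Minutes: 57
Convert hours to minutes: 20 x 60 = 1200
Add remaining minutes: 1200 + 57 = 1257

1257


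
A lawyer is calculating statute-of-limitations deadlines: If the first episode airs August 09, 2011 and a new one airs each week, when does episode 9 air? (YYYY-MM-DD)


First occurrence: 2011-08-09 (occurrence 1)
Each occurrence is 7 days after the previous.
Occurrence 9 is 8 weeks after the first.
8 weeks = 56 days
2011-08-09 + 56 days = 2011-10-04

2011-10-04


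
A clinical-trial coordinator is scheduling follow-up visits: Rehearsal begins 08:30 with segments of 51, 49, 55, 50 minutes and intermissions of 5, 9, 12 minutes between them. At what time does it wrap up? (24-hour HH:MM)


Start: 08:30 = 510 min from midnight
  after task 1 (51 min): 09:21
  after break (5 min): 09:26
  after task 2 (49 min): 10:15
  after break (9 min): 10:24
  after task 3 (55 min): 11:19
  after break (12 min): 11:31
  after task 4 (50 min): 12:21
Total elapsed: 231 minutes
End time: 12:21

12:21


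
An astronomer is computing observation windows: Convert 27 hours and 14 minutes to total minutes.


Hours: 27
Extra minutes: 14
Minutes per hour: 60
Hours to minutes: 27 x 60 = 1620
Total: 1620 + 14 = 1634

1634


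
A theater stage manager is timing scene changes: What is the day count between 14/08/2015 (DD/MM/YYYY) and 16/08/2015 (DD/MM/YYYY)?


Start date: 2015-08-14
End date: 2015-08-16
Aug 2015: +2 days
Total: 2 days

2


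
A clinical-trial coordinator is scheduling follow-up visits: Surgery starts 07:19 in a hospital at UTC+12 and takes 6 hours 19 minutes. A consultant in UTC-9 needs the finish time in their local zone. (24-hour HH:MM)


Start: 07:19 in UTC+12
Step 1 - add duration:
  minutes: 19 + 19 = 38
  hours: 7 + 6 + 0 = 13
  end in UTC+12: 13:38
Step 2 - convert UTC+12 -> UTC-9:
  offset difference: -9 - (12) = -21 hours
  13 + (-21) = -8 -> mod 24 = 16
Result: 16:38 in UTC-9

16:38


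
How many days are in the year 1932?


Year: 1932
Check leap year rules:
Divisible by 4? Yes
Divisible by 100? No
1932 is a leap year
Days: 366

366


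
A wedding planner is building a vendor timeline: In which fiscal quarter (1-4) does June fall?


Month: June (month 6)
Q1: January-March (months 1-3)
Q2: April-June (months 4-6)
Q3: July-September (months 7-9)
Q4: October-December (months 10-12)
Month 6 falls in Q2

2


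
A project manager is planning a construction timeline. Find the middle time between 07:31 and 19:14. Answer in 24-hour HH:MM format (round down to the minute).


Start time: 07:31 = 451 minutes from midnight
End time: 19:14 = 1154 minutes from midnight
Sum: 451 + 1154 = 1605
Midpoint: 1605 / 2 = 802 minutes
Convert: 802 / 60 = 13 hours, 22 minutes
Result: 13:22

13:22


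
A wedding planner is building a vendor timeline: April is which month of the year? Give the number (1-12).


Calendar month order:
3. March
4. April <--
5. May
April is month number 4

4


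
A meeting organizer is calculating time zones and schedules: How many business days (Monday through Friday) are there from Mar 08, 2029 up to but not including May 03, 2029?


Start: 2029-03-08 (Thursday)
End (exclusive): 2029-05-03 (Thursday)
Total calendar days: 56
Full weeks: 56 // 7 = 8 -> 40 weekdays
Remaining 0 days starting on Thursday:
Total business days: 40 + 0 = 40

40


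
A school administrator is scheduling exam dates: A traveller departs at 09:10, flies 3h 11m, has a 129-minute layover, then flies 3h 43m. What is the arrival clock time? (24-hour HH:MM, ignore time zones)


Depart: 09:10
Leg 1: +191 min -> 12:21
Layover: +129 min -> 14:30
Leg 2: +223 min -> 18:13
Total travel: 543 minutes = 9h 3m
Arrival: 18:13

18:13


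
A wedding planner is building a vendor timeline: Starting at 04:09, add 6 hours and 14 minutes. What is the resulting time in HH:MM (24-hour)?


Start time: 04:09
Adding: 6 hours 14 minutes
Minutes: 9 + 14 = 23
Hours: 4 + 6 + 0 = 10
Result: 10:23

10:23


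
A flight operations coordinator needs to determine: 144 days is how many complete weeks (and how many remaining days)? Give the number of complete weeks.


Total days: 144
Days per week: 7
Division: 144 / 7 = 20 remainder 4
Complete weeks: 20
Remaining days: 4

20


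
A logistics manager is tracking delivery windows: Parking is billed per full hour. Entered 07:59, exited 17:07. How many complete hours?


Start: 07:59
End: 17:07
Hour difference: 17 - 7 = 10 hours
Minute difference: 7 - 59 = -52 minutes
Total minutes: 548
Complete hours: 548 / 60 = 9 (remainder 8)

9


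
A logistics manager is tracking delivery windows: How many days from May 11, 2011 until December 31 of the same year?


Start: May 11, 2011
End: December 31, 2011
Days left in May: 20
June: 30
July: 31
August: 31
September: 30
... plus remaining months
Sum of remaining months: 214
Total: 20 + 214 = 234

234


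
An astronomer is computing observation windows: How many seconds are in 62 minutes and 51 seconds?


Minutes: 62
Extra seconds: 51
Seconds per minute: 60
Minutes to seconds: 62 x 60 = 3720
Total: 3720 + 51 = 3771

3771


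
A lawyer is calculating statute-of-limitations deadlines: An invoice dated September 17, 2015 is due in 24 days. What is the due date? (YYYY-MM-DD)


Start: 2015-09-17
Adding 24 days
Days remaining in September: 13
After September: 11 days still to add
October 2015 has 31 days, need 11
Result: 2015-10-11

2015-10-11


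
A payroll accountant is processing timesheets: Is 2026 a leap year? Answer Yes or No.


Year: 2026
Divisible by 4? 2026 / 4 = 506.5 -> No
Not divisible by 4, so NOT a leap year

No


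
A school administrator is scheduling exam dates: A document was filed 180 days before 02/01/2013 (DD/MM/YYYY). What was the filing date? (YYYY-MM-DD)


Start: 2013-01-02
Subtracting 180 days
Days already passed in January: 2
After going back through January: 178 more days to subtract
December 2012: 31 days, 147 remaining
November 2012: 30 days, 117 remaining
October 2012: 31 days, 86 remaining
September 2012: 30 days, 56 remaining
Result: 2012-07-06

2012-07-06


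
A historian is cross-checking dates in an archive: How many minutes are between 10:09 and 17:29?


Start time: 10:09 = 609 minutes from midnight
End time: 17:29 = 1049 minutes from midnight
Difference: 1049 - 609 = 440 minutes
That is 7 hours and 20 minutes

440


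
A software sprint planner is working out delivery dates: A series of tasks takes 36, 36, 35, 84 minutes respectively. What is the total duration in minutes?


Durations: 36, 36, 35, 84
Running sum: 36
+ 36 = 72
+ 35 = 107
+ 84 = 191
Total duration: 191 minutes
That is 3 hours and 11 minutes

191


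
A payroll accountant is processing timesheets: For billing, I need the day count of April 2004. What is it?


Month: April
Year: 2004
April is a 30-day month
Total: 30 days

30


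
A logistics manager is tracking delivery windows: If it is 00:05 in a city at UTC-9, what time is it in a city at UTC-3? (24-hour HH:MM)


Local time: 00:05 at UTC-9 (offset -9h)
Target zone: UTC-3 (offset -3h)
Difference: -3 - (-9) = 6 hours
Calculation: 0 + (6) = 6
Result: 06:05

06:05


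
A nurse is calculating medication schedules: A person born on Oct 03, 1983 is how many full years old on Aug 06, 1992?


Birth: 1983-10-03
Reference: 1992-08-06
Year difference: 1992 - 1983 = 9
Has birthday (10-03) occurred by 08-06? No
Birthday not yet reached this year -> subtract 1
Age in full years: 8

8


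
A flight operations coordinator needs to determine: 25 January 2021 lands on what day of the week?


Date: 2021-01-25
January 1, 2021 is a Friday
Day of year: 25
Offset from Jan 1: 24 days
24 mod 7 = 3
Result: Monday

Monday


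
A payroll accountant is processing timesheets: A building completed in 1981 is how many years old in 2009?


Birth year: 1981
Current year: 2009
Age = current year - birth year
Age = 2009 - 1981 = 28

28


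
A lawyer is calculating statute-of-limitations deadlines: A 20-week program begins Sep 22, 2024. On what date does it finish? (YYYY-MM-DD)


Start: 2024-09-22
Weeks to add: 20
Convert to days: 20 x 7 = 140 days
Add 140 days to 2024-09-22
Result: 2025-02-09

2025-02-09


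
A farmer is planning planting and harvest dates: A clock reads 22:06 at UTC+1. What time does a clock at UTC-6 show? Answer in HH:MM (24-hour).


Local time: 22:06 at UTC+1 (offset 1h)
Target zone: UTC-6 (offset -6h)
Difference: -6 - (1) = -7 hours
Calculation: 22 + (-7) = 15
Result: 15:06

15:06


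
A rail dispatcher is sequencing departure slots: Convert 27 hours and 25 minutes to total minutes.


Hours: 27
Extra minutes: 25
Minutes per hour: 60
Hours to minutes: 27 x 60 = 1620
Total: 1620 + 25 = 1645

1645


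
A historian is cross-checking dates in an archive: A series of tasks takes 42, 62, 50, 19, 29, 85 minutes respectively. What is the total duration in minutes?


Durations: 42, 62, 50, 19, 29, 85
Running sum: 42
+ 62 = 104
+ 50 = 154
+ 19 = 173
+ 29 = 202
+ 85 = 287
Total duration: 287 minutes
That is 4 hours and 47 minutes

287


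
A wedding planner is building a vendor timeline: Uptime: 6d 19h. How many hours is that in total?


Days: 6
Extra hours: 19
Hours per day: 24
Days to hours: 6 x 24 = 144
Total: 144 + 19 = 163

163


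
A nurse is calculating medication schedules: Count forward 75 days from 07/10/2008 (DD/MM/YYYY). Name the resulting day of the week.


Start: 2008-10-07 (Tuesday)
Step 1 - find target date: add 75 days
  2008-10-07 + 75 days = 2008-12-21
Step 2 - day of week:
  75 mod 7 = 5
  Tuesday + 5 days -> Sunday
Result: Sunday (2008-12-21)

Sunday


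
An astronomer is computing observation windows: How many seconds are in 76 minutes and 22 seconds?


Minutes: 76
Extra seconds: 22
Seconds per minute: 60
Minutes to seconds: 76 x 60 = 4560
Total: 4560 + 22 = 4582

4582


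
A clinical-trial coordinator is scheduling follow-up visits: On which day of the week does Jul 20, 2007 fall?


Date: 2007-07-20
January 1, 2007 is a Monday
Day of year: 201
Offset from Jan 1: 200 days
200 mod 7 = 4
Result: Friday

Friday


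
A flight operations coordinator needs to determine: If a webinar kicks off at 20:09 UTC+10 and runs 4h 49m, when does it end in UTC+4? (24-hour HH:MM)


Start: 20:09 in UTC+10
Step 1 - add duration:
  minutes: 9 + 49 = 58
  hours: 20 + 4 + 0 = 24
  end in UTC+10: 00:58
Step 2 - convert UTC+10 -> UTC+4:
  offset difference: 4 - (10) = -6 hours
  0 + (-6) = -6 -> mod 24 = 18
Result: 18:58 in UTC+4

18:58


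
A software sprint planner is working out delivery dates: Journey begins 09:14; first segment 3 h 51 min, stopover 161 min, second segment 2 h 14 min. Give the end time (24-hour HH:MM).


Depart: 09:14
Leg 1: +231 min -> 13:05
Layover: +161 min -> 15:46
Leg 2: +134 min -> 18:00
Total travel: 526 minutes = 8h 46m
Arrival: 18:00

18:00


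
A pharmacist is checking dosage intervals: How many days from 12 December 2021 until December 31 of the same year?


Start: December 12, 2021
End: December 31, 2021
Days left in December: 19
Total: 19 days

19


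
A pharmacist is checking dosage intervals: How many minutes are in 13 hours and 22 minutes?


Hours: 13
Minutes: 22
Convert hours to minutes: 13 x 60 = 780
Add remaining minutes: 780 + 22 = 802

802


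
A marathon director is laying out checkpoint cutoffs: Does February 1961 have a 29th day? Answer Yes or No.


Year: 1961
Divisible by 4? 1961 / 4 = 490.25 -> No
Not divisible by 4, so NOT a leap year

No


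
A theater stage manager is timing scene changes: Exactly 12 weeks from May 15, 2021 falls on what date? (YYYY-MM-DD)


Start: 2021-05-15
Weeks to add: 12
Convert to days: 12 x 7 = 84 days
Add 84 days to 2021-05-15
Result: 2021-08-07

2021-08-07


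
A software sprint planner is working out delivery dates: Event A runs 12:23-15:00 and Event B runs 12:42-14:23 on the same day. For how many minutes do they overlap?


Interval A: [743, 900] minutes from midnight
Interval B: [762, 863] minutes from midnight
Overlap start = max(743, 762) = 762
Overlap end = min(900, 863) = 863
Overlap = 863 - 762 = 101 minutes

101


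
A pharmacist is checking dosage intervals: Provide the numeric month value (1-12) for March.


Calendar month order:
2. February
3. March <--
4. April
March is month number 3

3


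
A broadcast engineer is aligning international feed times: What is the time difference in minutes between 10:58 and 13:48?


Start time: 10:58 = 658 minutes from midnight
End time: 13:48 = 828 minutes from midnight
Difference: 828 - 658 = 170 minutes
That is 2 hours and 50 minutes

170


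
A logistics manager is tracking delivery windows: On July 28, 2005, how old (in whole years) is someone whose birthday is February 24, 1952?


Birth: 1952-02-24
Reference: 2005-07-28
Year difference: 2005 - 1952 = 53
Has birthday (02-24) occurred by 07-28? Yes
Age in full years: 53

53


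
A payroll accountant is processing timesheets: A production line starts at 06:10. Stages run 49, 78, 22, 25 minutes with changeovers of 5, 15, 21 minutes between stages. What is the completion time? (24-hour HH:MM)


Start: 06:10 = 370 min from midnight
  after task 1 (49 min): 06:59
  after break (5 min): 07:04
  after task 2 (78 min): 08:22
  after break (15 min): 08:37
  after task 3 (22 min): 08:59
  after break (21 min): 09:20
  after task 4 (25 min): 09:45
Total elapsed: 215 minutes
End time: 09:45

09:45


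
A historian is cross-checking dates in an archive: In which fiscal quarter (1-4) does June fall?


Month: June (month 6)
Q1: January-March (months 1-3)
Q2: April-June (months 4-6)
Q3: July-September (months 7-9)
Q4: October-December (months 10-12)
Month 6 falls in Q2

2


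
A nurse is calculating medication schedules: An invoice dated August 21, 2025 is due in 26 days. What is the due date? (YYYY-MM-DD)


Start: 2025-08-21
Adding 26 days
Days remaining in August: 10
After August: 16 days still to add
September 2025 has 30 days, need 16
Result: 2025-09-16

2025-09-16


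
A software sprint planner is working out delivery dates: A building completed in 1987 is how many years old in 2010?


Birth year: 1987
Current year: 2010
Age = current year - birth year
Age = 2010 - 1987 = 23

23


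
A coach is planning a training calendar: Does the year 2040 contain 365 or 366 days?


Year: 2040
Check leap year rules:
Divisible by 4? Yes
Divisible by 100? No
2040 is a leap year
Days: 366

366


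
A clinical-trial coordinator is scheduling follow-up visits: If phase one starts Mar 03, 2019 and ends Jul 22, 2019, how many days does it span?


Start date: 2019-03-03
End date: 2019-07-22
Mar 2019: +29 days
Apr 2019: +30 days
May 2019: +31 days
Jun 2019: +30 days
Jul 2019: +21 days
Total: 141 days

141


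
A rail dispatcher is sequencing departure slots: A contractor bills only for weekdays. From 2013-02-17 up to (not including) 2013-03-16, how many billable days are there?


Start: 2013-02-17 (Sunday)
End (exclusive): 2013-03-16 (Saturday)
Total calendar days: 27
Full weeks: 27 // 7 = 3 -> 15 weekdays
Remaining 6 days starting on Sunday:
  Sun(-), Mon(w), Tue(w), Wed(w), Thu(w), Fri(w) -> 5 weekdays
Total business days: 15 + 5 = 20

20


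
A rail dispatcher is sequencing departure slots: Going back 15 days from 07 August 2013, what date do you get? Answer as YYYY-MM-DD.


Start: 2013-08-07
Subtracting 15 days
Days already passed in August: 7
After going back through August: 8 more days to subtract
July 2013 has 31 days, need 8
Result: 2013-07-23

2013-07-23


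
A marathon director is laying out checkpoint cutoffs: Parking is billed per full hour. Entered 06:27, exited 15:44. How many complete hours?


Start: 06:27
End: 15:44
Hour difference: 15 - 6 = 9 hours
Minute difference: 44 - 27 = 17 minutes
Total minutes: 557
Complete hours: 557 / 60 = 9 (remainder 17)

9


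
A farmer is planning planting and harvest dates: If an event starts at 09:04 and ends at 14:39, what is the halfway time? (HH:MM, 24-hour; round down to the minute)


Start time: 09:04 = 544 minutes from midnight
End time: 14:39 = 879 minutes from midnight
Sum: 544 + 879 = 1423
Midpoint: 1423 / 2 = 711 minutes
Convert: 711 / 60 = 11 hours, 51 minutes
Result: 11:51

11:51


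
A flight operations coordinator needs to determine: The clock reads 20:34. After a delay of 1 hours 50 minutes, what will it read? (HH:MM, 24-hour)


Start time: 20:34
Adding: 1 hours 50 minutes
Minutes: 34 + 50 = 84
Minute overflow: 84 >= 60, so carry 1 hour, minutes = 24
Hours: 20 + 1 + 1 = 22
Result: 22:24

22:24


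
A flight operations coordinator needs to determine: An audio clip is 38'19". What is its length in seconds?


Minutes: 38
Seconds: 19
Convert minutes to seconds: 38 x 60 = 2280
Add remaining seconds: 2280 + 19 = 2299

2299


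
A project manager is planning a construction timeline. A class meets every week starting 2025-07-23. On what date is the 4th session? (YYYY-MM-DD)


First occurrence: 2025-07-23 (occurrence 1)
Each occurrence is 7 days after the previous.
Occurrence 4 is 3 weeks after the first.
3 weeks = 21 days
2025-07-23 + 21 days = 2025-08-13

2025-08-13


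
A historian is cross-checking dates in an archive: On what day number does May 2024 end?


Month: May
Year: 2024
May is a 31-day month
Total: 31 days

31


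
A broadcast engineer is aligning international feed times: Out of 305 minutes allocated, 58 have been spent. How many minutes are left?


Total budget: 305 minutes
Time used: 58 minutes
Remaining: 305 - 58 = 247 minutes
Percent used: 19.0%
Percent remaining: 81.0%

247


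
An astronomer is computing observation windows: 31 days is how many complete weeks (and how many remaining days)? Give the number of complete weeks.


Total days: 31
Days per week: 7
Division: 31 / 7 = 4 remainder 3
Complete weeks: 4
Remaining days: 3

4


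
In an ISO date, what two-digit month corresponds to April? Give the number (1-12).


Calendar month order:
3. March
4. April <--
5. May
April is month number 4

4


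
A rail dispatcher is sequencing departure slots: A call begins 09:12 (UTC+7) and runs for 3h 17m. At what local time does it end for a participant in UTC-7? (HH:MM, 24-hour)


Start: 09:12 in UTC+7
Step 1 - add duration:
  minutes: 12 + 17 = 29
  hours: 9 + 3 + 0 = 12
  end in UTC+7: 12:29
Step 2 - convert UTC+7 -> UTC-7:
  offset difference: -7 - (7) = -14 hours
  12 + (-14) = -2 -> mod 24 = 22
Result: 22:29 in UTC-7

22:29


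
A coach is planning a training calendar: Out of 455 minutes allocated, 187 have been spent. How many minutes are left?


Total budget: 455 minutes
Time used: 187 minutes
Remaining: 455 - 187 = 268 minutes
Percent used: 41.1%
Percent remaining: 58.9%

268


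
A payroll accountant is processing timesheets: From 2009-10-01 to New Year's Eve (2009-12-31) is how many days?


Start: October 01, 2009
End: December 31, 2009
Days left in October: 30
November: 30
December: 31
Sum of remaining months: 61
Total: 30 + 61 = 91

91


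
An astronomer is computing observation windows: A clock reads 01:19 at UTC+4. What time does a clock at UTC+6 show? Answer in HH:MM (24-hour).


Local time: 01:19 at UTC+4 (offset 4h)
Target zone: UTC+6 (offset 6h)
Difference: 6 - (4) = 2 hours
Calculation: 1 + (2) = 3
Result: 03:19

03:19


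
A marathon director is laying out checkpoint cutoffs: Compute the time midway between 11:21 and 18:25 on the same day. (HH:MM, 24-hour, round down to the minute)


Start time: 11:21 = 681 minutes from midnight
End time: 18:25 = 1105 minutes from midnight
Sum: 681 + 1105 = 1786
Midpoint: 1786 / 2 = 893 minutes
Convert: 893 / 60 = 14 hours, 53 minutes
Result: 14:53

14:53


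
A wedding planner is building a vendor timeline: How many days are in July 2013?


Month: July
Year: 2013
July is a 31-day month
Total: 31 days

31


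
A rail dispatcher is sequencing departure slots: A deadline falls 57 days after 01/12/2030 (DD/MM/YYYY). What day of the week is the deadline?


Start: 2030-12-01 (Sunday)
Step 1 - find target date: add 57 days
  2030-12-01 + 57 days = 2031-01-27
Step 2 - day of week:
  57 mod 7 = 1
  Sunday + 1 days -> Monday
Result: Monday (2031-01-27)

Monday


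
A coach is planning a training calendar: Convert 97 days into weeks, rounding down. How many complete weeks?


Total days: 97
Days per week: 7
Division: 97 / 7 = 13 remainder 6
Complete weeks: 13
Remaining days: 6

13


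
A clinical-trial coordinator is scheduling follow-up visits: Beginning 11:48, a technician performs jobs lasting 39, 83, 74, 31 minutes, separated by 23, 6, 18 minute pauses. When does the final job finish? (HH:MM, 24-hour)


Start: 11:48 = 708 min from midnight
  after task 1 (39 min): 12:27
  after break (23 min): 12:50
  after task 2 (83 min): 14:13
  after break (6 min): 14:19
  after task 3 (74 min): 15:33
  after break (18 min): 15:51
  after task 4 (31 min): 16:22
Total elapsed: 274 minutes
End time: 16:22

16:22


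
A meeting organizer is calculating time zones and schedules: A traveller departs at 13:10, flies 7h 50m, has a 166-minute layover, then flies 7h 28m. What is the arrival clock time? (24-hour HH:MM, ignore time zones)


Depart: 13:10
Leg 1: +470 min -> 21:00
Layover: +166 min -> 23:46
Leg 2: +448 min -> 07:14
Total travel: 1084 minutes = 18h 4m
Arrival: 07:14

07:14


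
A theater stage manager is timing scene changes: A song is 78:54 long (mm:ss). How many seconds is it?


Minutes: 78
Extra seconds: 54
Seconds per minute: 60
Minutes to seconds: 78 x 60 = 4680
Total: 4680 + 54 = 4734

4734


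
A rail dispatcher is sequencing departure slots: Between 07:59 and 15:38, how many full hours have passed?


Start: 07:59
End: 15:38
Hour difference: 15 - 7 = 8 hours
Minute difference: 38 - 59 = -21 minutes
Total minutes: 459
Complete hours: 459 / 60 = 7 (remainder 39)

7


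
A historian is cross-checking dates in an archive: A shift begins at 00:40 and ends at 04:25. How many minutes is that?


Start time: 00:40 = 40 minutes from midnight
End time: 04:25 = 265 minutes from midnight
Difference: 265 - 40 = 225 minutes
That is 3 hours and 45 minutes

225


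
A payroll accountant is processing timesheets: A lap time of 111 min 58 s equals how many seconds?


Minutes: 111
Seconds: 58
Convert minutes to seconds: 111 x 60 = 6660
Add remaining seconds: 6660 + 58 = 6718

6718


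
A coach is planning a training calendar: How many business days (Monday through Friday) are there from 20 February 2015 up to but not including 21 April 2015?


Start: 2015-02-20 (Friday)
End (exclusive): 2015-04-21 (Tuesday)
Total calendar days: 60
Full weeks: 60 // 7 = 8 -> 40 weekdays
Remaining 4 days starting on Friday:
  Fri(w), Sat(-), Sun(-), Mon(w) -> 2 weekdays
Total business days: 40 + 2 = 42

42


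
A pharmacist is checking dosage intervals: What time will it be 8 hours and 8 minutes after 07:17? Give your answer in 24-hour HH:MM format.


Start time: 07:17
Adding: 8 hours 8 minutes
Minutes: 17 + 8 = 25
Hours: 7 + 8 + 0 = 15
Result: 15:25

15:25
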